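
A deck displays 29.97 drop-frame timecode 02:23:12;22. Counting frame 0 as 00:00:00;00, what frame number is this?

As if non-drop at 30 labels/s: (2 × 3600 + 23 × 60 + 12) × 30 + 22 = 257782.
Minute boundaries passed: 143; those not divisible by 10: 143 − 14 = 129; dropped labels = 2 × 129 = 258.
Actual frame index = 257782 − 258 = 257524.

257524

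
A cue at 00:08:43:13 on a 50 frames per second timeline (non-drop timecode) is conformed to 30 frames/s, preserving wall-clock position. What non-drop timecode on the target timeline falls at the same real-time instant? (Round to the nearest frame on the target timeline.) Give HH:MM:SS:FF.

00:08:43:08

Source frame index: (0×3600 + 8×60 + 43) × 50 + 13 = 26163.
Real time: 26163 / (50) = 26163/50 s.
Target frame: (26163/50) × (30) = 78489/5 ≈ 15697.800 → 15698.
At 30 labels/s: frame 15698 → 00:08:43:08.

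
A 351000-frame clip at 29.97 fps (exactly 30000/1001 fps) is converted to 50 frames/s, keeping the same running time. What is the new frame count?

Target frames = source frames × (target rate / source rate) = 351000 × (50)/(30000/1001) = 351000 × 1001/600 = 585585.

585585 frames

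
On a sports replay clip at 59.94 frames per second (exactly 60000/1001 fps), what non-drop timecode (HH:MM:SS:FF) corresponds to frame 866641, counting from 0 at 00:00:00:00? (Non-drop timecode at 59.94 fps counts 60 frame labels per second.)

04:00:44:01

866641 ÷ 60 = 14444 full seconds, remainder 1 frame.
14444 s = 4 h 0 min 44 s.
Timecode: 04:00:44:01.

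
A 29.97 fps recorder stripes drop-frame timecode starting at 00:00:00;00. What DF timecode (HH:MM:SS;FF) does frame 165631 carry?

01:32:06;17

Ten DF minutes hold 17982 frames, so frame 165631 lies in block 9 (frames 161838–179819) with 3793 frames into that block.
The block's first minute is 1800 frames and the rest 1798 each; 3793 frames reaches minute 2, so 9 × 18 + 2 × 2 = 166 labels have been skipped so far.
Adding those back, label number 165631 + 166 = 165797 at 30 labels/s is 5526 s + 17 f = 1 h 32 min 6 s frame 17, i.e. 01:32:06;17.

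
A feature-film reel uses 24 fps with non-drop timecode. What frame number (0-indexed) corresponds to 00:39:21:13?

56677

Total seconds to the label: (0 × 3600 + 39 × 60 + 21) = 2361.
Frame index = 2361 × 24 + 13 = 56677.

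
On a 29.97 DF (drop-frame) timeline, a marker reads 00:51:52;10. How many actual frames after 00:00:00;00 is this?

93278

Complete 10-minute blocks: 5, each 17982 frames → 89910.
Remaining 1 whole minute in the current block: 1800 + 0 × 1798 = 1800 frames.
Within the current minute: 52 × 30 + 10 − 2 = 1568 (labels ;00/;01 skipped at this minute). Total = 89910 + 1800 + 1568 = 93278.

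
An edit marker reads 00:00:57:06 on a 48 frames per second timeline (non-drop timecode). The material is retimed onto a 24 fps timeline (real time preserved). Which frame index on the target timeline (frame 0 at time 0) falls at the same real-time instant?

frame 1371

Source frame index: (0×3600 + 0×60 + 57) × 48 + 6 = 2742.
Real time: 2742 / (48) = 457/8 s.
Target frame: (457/8) × (24) = 1371.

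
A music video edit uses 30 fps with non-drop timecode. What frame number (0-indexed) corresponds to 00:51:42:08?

93068

Total seconds to the label: (0 × 3600 + 51 × 60 + 42) = 3102.
Frame index = 3102 × 30 + 8 = 93068.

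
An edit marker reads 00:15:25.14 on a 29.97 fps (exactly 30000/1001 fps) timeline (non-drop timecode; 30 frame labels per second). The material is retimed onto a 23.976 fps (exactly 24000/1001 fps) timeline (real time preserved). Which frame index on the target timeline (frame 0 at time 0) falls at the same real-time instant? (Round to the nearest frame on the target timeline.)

frame 22211

Source frame index: (0×3600 + 15×60 + 25) × 30 + 14 = 27764.
Real time: 27764 / (30000/1001) = 6947941/7500 s.
Target frame: (6947941/7500) × (24000/1001) = 111056/5 ≈ 22211.200 → 22211.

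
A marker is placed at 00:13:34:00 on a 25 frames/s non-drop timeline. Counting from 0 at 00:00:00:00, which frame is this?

Total seconds to the label: (0 × 3600 + 13 × 60 + 34) = 814.
Frame index = 814 × 25 + 0 = 20350.

20350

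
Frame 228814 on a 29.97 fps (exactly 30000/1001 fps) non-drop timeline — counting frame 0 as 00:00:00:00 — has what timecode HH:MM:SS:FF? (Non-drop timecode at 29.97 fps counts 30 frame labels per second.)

228814 ÷ 30 = 7627 full seconds, remainder 4 frames.
7627 s = 2 h 7 min 7 s.
Timecode: 02:07:07:04.

02:07:07:04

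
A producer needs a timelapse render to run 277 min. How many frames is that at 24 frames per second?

398880 frames

277 min = 16620 s.
Frames = 16620 × 24 = 398880.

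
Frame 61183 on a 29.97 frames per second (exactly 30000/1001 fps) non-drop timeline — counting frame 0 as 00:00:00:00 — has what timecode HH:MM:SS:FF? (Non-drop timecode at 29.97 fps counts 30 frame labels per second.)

00:33:59:13

61183 ÷ 30 = 2039 full seconds, remainder 13 frames.
2039 s = 0 h 33 min 59 s.
Timecode: 00:33:59:13.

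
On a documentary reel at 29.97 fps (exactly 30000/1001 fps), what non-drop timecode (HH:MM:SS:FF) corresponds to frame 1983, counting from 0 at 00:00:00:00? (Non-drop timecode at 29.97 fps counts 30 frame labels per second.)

1983 ÷ 30 = 66 full seconds, remainder 3 frames.
66 s = 0 h 1 min 6 s.
Timecode: 00:01:06:03.

00:01:06:03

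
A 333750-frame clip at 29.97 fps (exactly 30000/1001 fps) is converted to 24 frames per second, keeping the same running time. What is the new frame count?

Target frames = source frames × (target rate / source rate) = 333750 × (24)/(30000/1001) = 333750 × 1001/1250 = 267267.

267267 frames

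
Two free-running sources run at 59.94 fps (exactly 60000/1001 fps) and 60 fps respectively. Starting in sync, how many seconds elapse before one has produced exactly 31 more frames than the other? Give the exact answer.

The gap grows by |60 − 60000/1001| = 60/1001 frames per second.
Time for a 31-frame gap: 31 ÷ (60/1001) = 31031/60 s.

31031/60 seconds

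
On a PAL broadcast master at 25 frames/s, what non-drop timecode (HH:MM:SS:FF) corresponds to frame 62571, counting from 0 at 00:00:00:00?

00:41:42:21

62571 ÷ 25 = 2502 full seconds, remainder 21 frames.
2502 s = 0 h 41 min 42 s.
Timecode: 00:41:42:21.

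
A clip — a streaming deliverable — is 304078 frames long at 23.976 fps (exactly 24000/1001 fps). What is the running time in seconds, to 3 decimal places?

12682.587 seconds

Running time = 304078 × 1001/24000 = 152191039/12000 s ≈ 12682.587 s.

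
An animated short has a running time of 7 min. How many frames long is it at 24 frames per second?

7 min = 420 s.
Frames = 420 × 24 = 10080.

10080 frames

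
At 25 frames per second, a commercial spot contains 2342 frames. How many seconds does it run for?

Running time = 2342 / (25) = 93.68 s.

93.68 seconds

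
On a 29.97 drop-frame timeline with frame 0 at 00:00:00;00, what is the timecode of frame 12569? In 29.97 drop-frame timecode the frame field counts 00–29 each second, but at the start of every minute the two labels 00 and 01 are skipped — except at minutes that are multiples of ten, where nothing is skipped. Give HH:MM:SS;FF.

Ten DF minutes hold 17982 frames, so frame 12569 lies in block 0 (frames 0–17981) with 12569 frames into that block.
The block's first minute is 1800 frames and the rest 1798 each; 12569 frames reaches minute 6, so 0 × 18 + 6 × 2 = 12 labels have been skipped so far.
Adding those back, label number 12569 + 12 = 12581 at 30 labels/s is 419 s + 11 f = 0 h 6 min 59 s frame 11, i.e. 00:06:59;11.

00:06:59;11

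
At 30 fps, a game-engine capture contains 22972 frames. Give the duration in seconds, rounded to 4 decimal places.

765.7333 seconds

Running time = 22972 × 1/30 = 11486/15 s ≈ 765.7333 s.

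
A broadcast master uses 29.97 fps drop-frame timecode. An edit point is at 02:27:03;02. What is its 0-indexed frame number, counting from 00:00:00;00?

264426

Complete 10-minute blocks: 14, each 17982 frames → 251748.
Remaining 7 whole minutes in the current block: 1800 + 6 × 1798 = 12588 frames.
Within the current minute: 3 × 30 + 2 − 2 = 90 (labels ;00/;01 skipped at this minute). Total = 251748 + 12588 + 90 = 264426.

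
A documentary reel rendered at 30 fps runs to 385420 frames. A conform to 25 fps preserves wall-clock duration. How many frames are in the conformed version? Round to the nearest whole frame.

Frames at target rate = 385420 × (25) / (30) = 963550/3 ≈ 321183.333.
Nearest whole frame: 321183.

321183 frames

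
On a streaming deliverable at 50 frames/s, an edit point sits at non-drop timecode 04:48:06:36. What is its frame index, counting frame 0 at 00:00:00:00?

864336

Total seconds to the label: (4 × 3600 + 48 × 60 + 6) = 17286.
Frame index = 17286 × 50 + 36 = 864336.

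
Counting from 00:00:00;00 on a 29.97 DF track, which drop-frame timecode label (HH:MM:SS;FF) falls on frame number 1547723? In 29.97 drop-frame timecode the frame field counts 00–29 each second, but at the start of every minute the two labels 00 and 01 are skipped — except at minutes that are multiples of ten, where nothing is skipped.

Each 10-minute DF block holds 10 × 60 × 30 − 9 × 2 = 17982 frames. 1547723 ÷ 17982 → 86 full blocks, remainder 1271.
Within the partial block the first minute is 1800 frames and each further minute 1798, so 0 further minute boundaries passed. Total skipped labels = 18 × 86 + 2 × 0 = 1548.
Non-drop label index = 1547723 + 1548 = 1549271; at 30 labels/s that is 14:20:42:11, i.e. DF 14:20:42;11.

14:20:42;11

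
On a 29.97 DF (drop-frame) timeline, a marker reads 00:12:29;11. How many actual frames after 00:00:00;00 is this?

Complete 10-minute blocks: 1, each 17982 frames → 17982.
Remaining 2 whole minutes in the current block: 1800 + 1 × 1798 = 3598 frames.
Within the current minute: 29 × 30 + 11 − 2 = 879 (labels ;00/;01 skipped at this minute). Total = 17982 + 3598 + 879 = 22459.

22459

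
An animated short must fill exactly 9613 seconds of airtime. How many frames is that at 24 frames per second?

230712 frames

Frames = 9613 × 24 = 230712.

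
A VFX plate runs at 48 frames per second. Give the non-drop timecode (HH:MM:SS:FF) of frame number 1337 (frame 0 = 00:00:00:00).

1337 ÷ 48 = 27 full seconds, remainder 41 frames.
27 s = 0 h 0 min 27 s.
Timecode: 00:00:27:41.

00:00:27:41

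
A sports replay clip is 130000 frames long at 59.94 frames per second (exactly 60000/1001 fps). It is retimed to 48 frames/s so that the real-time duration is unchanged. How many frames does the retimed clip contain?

Target frames = source frames × (target rate / source rate) = 130000 × (48)/(60000/1001) = 130000 × 1001/1250 = 104104.

104104 frames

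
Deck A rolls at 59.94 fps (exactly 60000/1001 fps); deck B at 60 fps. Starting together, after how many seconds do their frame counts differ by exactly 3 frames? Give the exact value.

The gap grows by |60 − 60000/1001| = 60/1001 frames per second.
Time for a 3-frame gap: 3 ÷ (60/1001) = 50.05 s.

50.05 seconds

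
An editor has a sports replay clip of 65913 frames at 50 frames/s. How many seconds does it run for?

Running time = 65913 / (50) = 1318.26 s.

1318.26 seconds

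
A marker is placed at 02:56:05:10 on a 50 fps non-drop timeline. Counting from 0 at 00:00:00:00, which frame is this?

Total seconds to the label: (2 × 3600 + 56 × 60 + 5) = 10565.
Frame index = 10565 × 50 + 10 = 528260.

frame 528260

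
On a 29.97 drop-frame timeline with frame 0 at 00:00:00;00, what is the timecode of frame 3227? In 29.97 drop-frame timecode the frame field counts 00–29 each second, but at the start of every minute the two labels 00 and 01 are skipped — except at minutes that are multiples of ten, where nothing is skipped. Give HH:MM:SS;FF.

00:01:47;19

Ten DF minutes hold 17982 frames, so frame 3227 lies in block 0 (frames 0–17981) with 3227 frames into that block.
The block's first minute is 1800 frames and the rest 1798 each; 3227 frames reaches minute 1, so 0 × 18 + 1 × 2 = 2 labels have been skipped so far.
Adding those back, label number 3227 + 2 = 3229 at 30 labels/s is 107 s + 19 f = 0 h 1 min 47 s frame 19, i.e. 00:01:47;19.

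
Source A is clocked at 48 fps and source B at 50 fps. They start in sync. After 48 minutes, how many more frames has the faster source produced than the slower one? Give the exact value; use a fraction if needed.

5760 frames

48 min = 2880 s.
A emits 48 × 2880 = 138240 frames; B emits 50 × 2880 = 144000.
Difference = 5760 frames; B is ahead of A.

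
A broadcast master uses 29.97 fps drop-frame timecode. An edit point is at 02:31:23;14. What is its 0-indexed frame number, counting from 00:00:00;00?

Complete 10-minute blocks: 15, each 17982 frames → 269730.
Remaining 1 whole minute in the current block: 1800 + 0 × 1798 = 1800 frames.
Within the current minute: 23 × 30 + 14 − 2 = 702 (labels ;00/;01 skipped at this minute). Total = 269730 + 1800 + 702 = 272232.

272232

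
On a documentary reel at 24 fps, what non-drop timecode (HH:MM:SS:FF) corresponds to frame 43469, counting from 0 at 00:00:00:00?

43469 ÷ 24 = 1811 full seconds, remainder 5 frames.
1811 s = 0 h 30 min 11 s.
Timecode: 00:30:11:05.

00:30:11:05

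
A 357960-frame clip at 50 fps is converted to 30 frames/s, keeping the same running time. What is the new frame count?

214776 frames

Target frames = source frames × (target rate / source rate) = 357960 × (30)/(50) = 357960 × 3/5 = 214776.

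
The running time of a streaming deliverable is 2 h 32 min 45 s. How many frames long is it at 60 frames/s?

549900 frames

2 h 32 min 45 s = 9165 s.
Frames = 9165 × 60 = 549900.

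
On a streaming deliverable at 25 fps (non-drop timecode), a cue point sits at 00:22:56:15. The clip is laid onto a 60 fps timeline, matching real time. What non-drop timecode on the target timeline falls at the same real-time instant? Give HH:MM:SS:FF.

Source frame index: (0×3600 + 22×60 + 56) × 25 + 15 = 34415.
Real time: 34415 / (25) = 6883/5 s.
Target frame: (6883/5) × (60) = 82596.
At 60 labels/s: frame 82596 → 00:22:56:36.

00:22:56:36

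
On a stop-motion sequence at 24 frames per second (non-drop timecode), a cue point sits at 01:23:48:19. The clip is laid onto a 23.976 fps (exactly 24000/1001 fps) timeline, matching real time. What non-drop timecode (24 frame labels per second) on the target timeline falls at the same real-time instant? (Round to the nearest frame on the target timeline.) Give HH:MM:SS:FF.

01:23:43:18

Source frame index: (1×3600 + 23×60 + 48) × 24 + 19 = 120691.
Real time: 120691 / (24) = 120691/24 s.
Target frame: (120691/24) × (24000/1001) = 120691000/1001 ≈ 120570.430 → 120570.
At 24 labels/s: frame 120570 → 01:23:43:18.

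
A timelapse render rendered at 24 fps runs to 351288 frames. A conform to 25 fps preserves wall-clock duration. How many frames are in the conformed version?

365925 frames

Target frames = source frames × (target rate / source rate) = 351288 × (25)/(24) = 351288 × 25/24 = 365925.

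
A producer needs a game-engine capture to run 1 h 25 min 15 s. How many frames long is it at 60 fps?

306900 frames

1 h 25 min 15 s = 5115 s.
Frames = 5115 × 60 = 306900.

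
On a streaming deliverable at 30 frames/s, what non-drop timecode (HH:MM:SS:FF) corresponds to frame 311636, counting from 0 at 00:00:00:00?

02:53:07:26

311636 ÷ 30 = 10387 full seconds, remainder 26 frames.
10387 s = 2 h 53 min 7 s.
Timecode: 02:53:07:26.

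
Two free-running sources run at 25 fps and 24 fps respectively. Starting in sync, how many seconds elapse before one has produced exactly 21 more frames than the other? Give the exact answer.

21 seconds

The gap grows by |24 − 25| = 1 frame per second.
Time for a 21-frame gap: 21 ÷ (1) = 21 s.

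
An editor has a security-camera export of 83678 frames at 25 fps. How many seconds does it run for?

3347.12 seconds

Running time = 83678 / (25) = 3347.12 s.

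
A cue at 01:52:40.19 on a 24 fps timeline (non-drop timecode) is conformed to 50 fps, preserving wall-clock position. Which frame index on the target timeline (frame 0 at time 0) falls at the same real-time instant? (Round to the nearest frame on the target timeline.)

frame 338040

Source frame index: (1×3600 + 52×60 + 40) × 24 + 19 = 162259.
Real time: 162259 / (24) = 162259/24 s.
Target frame: (162259/24) × (50) = 4056475/12 ≈ 338039.583 → 338040.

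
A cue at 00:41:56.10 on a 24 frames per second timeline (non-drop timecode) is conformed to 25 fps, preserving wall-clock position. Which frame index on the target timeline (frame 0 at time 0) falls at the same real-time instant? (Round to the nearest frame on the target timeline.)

Source frame index: (0×3600 + 41×60 + 56) × 24 + 10 = 60394.
Real time: 60394 / (24) = 30197/12 s.
Target frame: (30197/12) × (25) = 754925/12 ≈ 62910.417 → 62910.

frame 62910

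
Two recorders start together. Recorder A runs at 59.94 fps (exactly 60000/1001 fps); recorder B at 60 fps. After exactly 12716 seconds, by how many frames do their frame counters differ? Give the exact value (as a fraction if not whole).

69360/91 frames

A emits 60000/1001 × 12716 = 69360000/91 frames; B emits 60 × 12716 = 762960.
Difference = 69360/91 frames (≈ 762.1978); B is ahead of A.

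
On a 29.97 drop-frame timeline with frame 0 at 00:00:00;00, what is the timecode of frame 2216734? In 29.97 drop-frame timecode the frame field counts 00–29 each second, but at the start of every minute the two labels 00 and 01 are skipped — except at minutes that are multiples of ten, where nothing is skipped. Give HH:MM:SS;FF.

Each 10-minute DF block holds 10 × 60 × 30 − 9 × 2 = 17982 frames. 2216734 ÷ 17982 → 123 full blocks, remainder 4948.
Within the partial block the first minute is 1800 frames and each further minute 1798, so 2 further minute boundaries passed. Total skipped labels = 18 × 123 + 2 × 2 = 2218.
Non-drop label index = 2216734 + 2218 = 2218952; at 30 labels/s that is 20:32:45:02, i.e. DF 20:32:45;02.

20:32:45;02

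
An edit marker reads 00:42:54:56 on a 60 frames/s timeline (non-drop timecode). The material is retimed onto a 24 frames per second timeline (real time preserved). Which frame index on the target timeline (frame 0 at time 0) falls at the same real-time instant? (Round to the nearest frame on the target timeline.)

frame 61798

Source frame index: (0×3600 + 42×60 + 54) × 60 + 56 = 154496.
Real time: 154496 / (60) = 38624/15 s.
Target frame: (38624/15) × (24) = 308992/5 ≈ 61798.400 → 61798.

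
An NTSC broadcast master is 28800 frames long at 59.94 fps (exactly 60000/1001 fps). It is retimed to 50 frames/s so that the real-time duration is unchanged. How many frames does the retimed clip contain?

24024 frames

Target frames = source frames × (target rate / source rate) = 28800 × (50)/(60000/1001) = 28800 × 1001/1200 = 24024.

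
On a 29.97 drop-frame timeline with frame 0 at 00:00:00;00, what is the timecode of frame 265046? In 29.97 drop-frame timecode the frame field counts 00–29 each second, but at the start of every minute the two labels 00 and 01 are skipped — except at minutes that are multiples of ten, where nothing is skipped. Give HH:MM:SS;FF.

Ten DF minutes hold 17982 frames, so frame 265046 lies in block 14 (frames 251748–269729) with 13298 frames into that block.
The block's first minute is 1800 frames and the rest 1798 each; 13298 frames reaches minute 7, so 14 × 18 + 7 × 2 = 266 labels have been skipped so far.
Adding those back, label number 265046 + 266 = 265312 at 30 labels/s is 8843 s + 22 f = 2 h 27 min 23 s frame 22, i.e. 02:27:23;22.

02:27:23;22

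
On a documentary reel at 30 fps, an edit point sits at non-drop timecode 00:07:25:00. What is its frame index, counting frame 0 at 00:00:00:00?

Total seconds to the label: (0 × 3600 + 7 × 60 + 25) = 445.
Frame index = 445 × 30 + 0 = 13350.

13350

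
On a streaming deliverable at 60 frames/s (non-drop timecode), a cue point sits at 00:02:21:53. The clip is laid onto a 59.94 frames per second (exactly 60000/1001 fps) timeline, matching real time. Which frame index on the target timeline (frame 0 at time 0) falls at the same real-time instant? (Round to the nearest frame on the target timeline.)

Source frame index: (0×3600 + 2×60 + 21) × 60 + 53 = 8513.
Real time: 8513 / (60) = 8513/60 s.
Target frame: (8513/60) × (60000/1001) = 8513000/1001 ≈ 8504.496 → 8504.

frame 8504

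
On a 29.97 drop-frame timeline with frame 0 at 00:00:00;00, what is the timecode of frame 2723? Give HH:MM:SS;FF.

Ten DF minutes hold 17982 frames, so frame 2723 lies in block 0 (frames 0–17981) with 2723 frames into that block.
The block's first minute is 1800 frames and the rest 1798 each; 2723 frames reaches minute 1, so 0 × 18 + 1 × 2 = 2 labels have been skipped so far.
Adding those back, label number 2723 + 2 = 2725 at 30 labels/s is 90 s + 25 f = 0 h 1 min 30 s frame 25, i.e. 00:01:30;25.

00:01:30;25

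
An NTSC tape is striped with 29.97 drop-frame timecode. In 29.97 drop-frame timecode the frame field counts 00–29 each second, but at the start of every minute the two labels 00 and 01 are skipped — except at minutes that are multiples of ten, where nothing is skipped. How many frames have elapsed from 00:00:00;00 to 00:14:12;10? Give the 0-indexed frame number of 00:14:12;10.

Complete 10-minute blocks: 1, each 17982 frames → 17982.
Remaining 4 whole minutes in the current block: 1800 + 3 × 1798 = 7194 frames.
Within the current minute: 12 × 30 + 10 − 2 = 368 (labels ;00/;01 skipped at this minute). Total = 17982 + 7194 + 368 = 25544.

25544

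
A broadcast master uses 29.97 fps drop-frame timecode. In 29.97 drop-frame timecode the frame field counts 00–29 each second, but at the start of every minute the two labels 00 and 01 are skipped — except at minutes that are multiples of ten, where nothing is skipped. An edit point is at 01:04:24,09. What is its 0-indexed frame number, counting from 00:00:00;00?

115813

As if non-drop at 30 labels/s: (1 × 3600 + 4 × 60 + 24) × 30 + 9 = 115929.
Minute boundaries passed: 64; those not divisible by 10: 64 − 6 = 58; dropped labels = 2 × 58 = 116.
Actual frame index = 115929 − 116 = 115813.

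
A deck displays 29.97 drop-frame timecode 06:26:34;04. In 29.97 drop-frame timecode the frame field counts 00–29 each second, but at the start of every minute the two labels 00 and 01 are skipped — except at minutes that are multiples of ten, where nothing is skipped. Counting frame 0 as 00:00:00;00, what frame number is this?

As if non-drop at 30 labels/s: (6 × 3600 + 26 × 60 + 34) × 30 + 4 = 695824.
Minute boundaries passed: 386; those not divisible by 10: 386 − 38 = 348; dropped labels = 2 × 348 = 696.
Actual frame index = 695824 − 696 = 695128.

695128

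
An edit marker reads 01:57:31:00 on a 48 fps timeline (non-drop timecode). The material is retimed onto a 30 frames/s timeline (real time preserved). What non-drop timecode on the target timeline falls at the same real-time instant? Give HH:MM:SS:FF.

01:57:31:00

Source frame index: (1×3600 + 57×60 + 31) × 48 + 0 = 338448.
Real time: 338448 / (48) = 7051 s.
Target frame: (7051) × (30) = 211530.
At 30 labels/s: frame 211530 → 01:57:31:00.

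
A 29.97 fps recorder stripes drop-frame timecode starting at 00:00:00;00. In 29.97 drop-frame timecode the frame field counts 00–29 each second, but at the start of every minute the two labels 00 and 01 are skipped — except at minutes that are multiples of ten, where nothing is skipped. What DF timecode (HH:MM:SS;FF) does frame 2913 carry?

00:01:37;05

Each 10-minute DF block holds 10 × 60 × 30 − 9 × 2 = 17982 frames. 2913 ÷ 17982 → 0 full blocks, remainder 2913.
Within the partial block the first minute is 1800 frames and each further minute 1798, so 1 further minute boundary passed. Total skipped labels = 18 × 0 + 2 × 1 = 2.
Non-drop label index = 2913 + 2 = 2915; at 30 labels/s that is 00:01:37:05, i.e. DF 00:01:37;05.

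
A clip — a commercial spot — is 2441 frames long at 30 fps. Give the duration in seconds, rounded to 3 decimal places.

Running time = 2441 × 1/30 = 2441/30 s ≈ 81.367 s.

81.367 seconds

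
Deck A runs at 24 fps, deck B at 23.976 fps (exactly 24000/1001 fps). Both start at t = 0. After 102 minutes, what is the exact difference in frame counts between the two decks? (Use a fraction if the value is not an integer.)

102 min = 6120 s.
A emits 24 × 6120 = 146880 frames; B emits 24000/1001 × 6120 = 146880000/1001.
Difference = 146880/1001 frames (≈ 146.7333); B is behind A.

146880/1001 frames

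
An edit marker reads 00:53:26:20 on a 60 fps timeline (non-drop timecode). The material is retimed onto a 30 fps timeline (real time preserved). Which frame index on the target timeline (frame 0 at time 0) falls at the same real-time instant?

frame 96190

Source frame index: (0×3600 + 53×60 + 26) × 60 + 20 = 192380.
Real time: 192380 / (60) = 9619/3 s.
Target frame: (9619/3) × (30) = 96190.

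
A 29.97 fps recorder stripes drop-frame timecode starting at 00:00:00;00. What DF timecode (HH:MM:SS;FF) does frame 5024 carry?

Each 10-minute DF block holds 10 × 60 × 30 − 9 × 2 = 17982 frames. 5024 ÷ 17982 → 0 full blocks, remainder 5024.
Within the partial block the first minute is 1800 frames and each further minute 1798, so 2 further minute boundaries passed. Total skipped labels = 18 × 0 + 2 × 2 = 4.
Non-drop label index = 5024 + 4 = 5028; at 30 labels/s that is 00:02:47:18, i.e. DF 00:02:47;18.

00:02:47;18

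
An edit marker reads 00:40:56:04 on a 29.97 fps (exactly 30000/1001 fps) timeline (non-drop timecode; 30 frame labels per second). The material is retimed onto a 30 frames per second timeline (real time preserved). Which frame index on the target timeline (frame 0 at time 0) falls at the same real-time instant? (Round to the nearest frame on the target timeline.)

Source frame index: (0×3600 + 40×60 + 56) × 30 + 4 = 73684.
Real time: 73684 / (30000/1001) = 18439421/7500 s.
Target frame: (18439421/7500) × (30) = 18439421/250 ≈ 73757.684 → 73758.

frame 73758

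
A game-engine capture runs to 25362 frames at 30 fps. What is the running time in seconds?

845.4 seconds

Running time = 25362 / (30) = 845.4 s.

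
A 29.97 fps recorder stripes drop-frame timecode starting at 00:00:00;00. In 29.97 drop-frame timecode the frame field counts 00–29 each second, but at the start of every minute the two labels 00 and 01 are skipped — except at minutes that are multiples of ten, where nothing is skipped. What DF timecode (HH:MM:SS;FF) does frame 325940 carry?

Ten DF minutes hold 17982 frames, so frame 325940 lies in block 18 (frames 323676–341657) with 2264 frames into that block.
The block's first minute is 1800 frames and the rest 1798 each; 2264 frames reaches minute 1, so 18 × 18 + 1 × 2 = 326 labels have been skipped so far.
Adding those back, label number 325940 + 326 = 326266 at 30 labels/s is 10875 s + 16 f = 3 h 1 min 15 s frame 16, i.e. 03:01:15;16.

03:01:15;16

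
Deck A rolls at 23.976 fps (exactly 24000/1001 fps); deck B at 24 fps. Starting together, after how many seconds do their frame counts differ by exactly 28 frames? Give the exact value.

The gap grows by |24 − 24000/1001| = 24/1001 frames per second.
Time for a 28-frame gap: 28 ÷ (24/1001) = 7007/6 s.

7007/6 seconds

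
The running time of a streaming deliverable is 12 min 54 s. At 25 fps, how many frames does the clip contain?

12 min 54 s = 774 s.
Frames = 774 × 25 = 19350.

19350 frames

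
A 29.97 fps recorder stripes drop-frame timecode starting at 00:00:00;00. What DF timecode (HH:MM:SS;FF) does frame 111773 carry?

Ten DF minutes hold 17982 frames, so frame 111773 lies in block 6 (frames 107892–125873) with 3881 frames into that block.
The block's first minute is 1800 frames and the rest 1798 each; 3881 frames reaches minute 2, so 6 × 18 + 2 × 2 = 112 labels have been skipped so far.
Adding those back, label number 111773 + 112 = 111885 at 30 labels/s is 3729 s + 15 f = 1 h 2 min 9 s frame 15, i.e. 01:02:09;15.

01:02:09;15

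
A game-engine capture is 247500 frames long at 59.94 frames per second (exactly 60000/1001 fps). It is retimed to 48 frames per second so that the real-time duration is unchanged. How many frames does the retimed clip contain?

198198 frames

Target frames = source frames × (target rate / source rate) = 247500 × (48)/(60000/1001) = 247500 × 1001/1250 = 198198.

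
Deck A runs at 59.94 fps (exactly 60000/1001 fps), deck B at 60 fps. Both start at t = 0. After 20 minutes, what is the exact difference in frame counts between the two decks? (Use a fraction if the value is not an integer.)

20 min = 1200 s.
A emits 60000/1001 × 1200 = 72000000/1001 frames; B emits 60 × 1200 = 72000.
Difference = 72000/1001 frames (≈ 71.9281); B is ahead of A.

72000/1001 frames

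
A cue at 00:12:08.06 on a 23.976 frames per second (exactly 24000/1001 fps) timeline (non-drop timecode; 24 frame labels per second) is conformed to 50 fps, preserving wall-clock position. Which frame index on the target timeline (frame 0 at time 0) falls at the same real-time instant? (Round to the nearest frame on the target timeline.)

frame 36449

Source frame index: (0×3600 + 12×60 + 8) × 24 + 6 = 17478.
Real time: 17478 / (24000/1001) = 2915913/4000 s.
Target frame: (2915913/4000) × (50) = 2915913/80 ≈ 36448.912 → 36449.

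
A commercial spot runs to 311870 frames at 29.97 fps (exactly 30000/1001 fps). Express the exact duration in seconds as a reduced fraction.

31218187/3000 seconds

Running time = 311870 ÷ (30000/1001) = 311870 × 1001/30000 = 31218187/3000 s.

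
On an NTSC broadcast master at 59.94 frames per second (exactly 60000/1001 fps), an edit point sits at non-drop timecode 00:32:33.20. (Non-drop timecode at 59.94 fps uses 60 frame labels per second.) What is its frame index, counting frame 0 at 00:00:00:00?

Total seconds to the label: (0 × 3600 + 32 × 60 + 33) = 1953.
Frame index = 1953 × 60 + 20 = 117200.

frame 117200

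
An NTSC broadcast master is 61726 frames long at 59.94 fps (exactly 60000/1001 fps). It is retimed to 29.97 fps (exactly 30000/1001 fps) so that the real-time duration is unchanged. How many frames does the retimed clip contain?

Frames at target rate = 61726 × (30000/1001) / (60000/1001) = 30863.

30863 frames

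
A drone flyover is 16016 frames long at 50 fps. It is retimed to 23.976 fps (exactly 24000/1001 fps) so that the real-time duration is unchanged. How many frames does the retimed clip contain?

Target frames = source frames × (target rate / source rate) = 16016 × (24000/1001)/(50) = 16016 × 480/1001 = 7680.

7680 frames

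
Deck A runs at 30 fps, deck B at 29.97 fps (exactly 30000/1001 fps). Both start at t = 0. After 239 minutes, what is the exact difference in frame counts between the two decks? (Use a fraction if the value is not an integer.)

430200/1001 frames

239 min = 14340 s.
A emits 30 × 14340 = 430200 frames; B emits 30000/1001 × 14340 = 430200000/1001.
Difference = 430200/1001 frames (≈ 429.7702); B is behind A.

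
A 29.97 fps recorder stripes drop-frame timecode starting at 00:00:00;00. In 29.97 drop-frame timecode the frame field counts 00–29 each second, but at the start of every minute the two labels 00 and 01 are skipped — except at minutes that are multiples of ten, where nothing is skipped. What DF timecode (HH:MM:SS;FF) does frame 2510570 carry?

Each 10-minute DF block holds 10 × 60 × 30 − 9 × 2 = 17982 frames. 2510570 ÷ 17982 → 139 full blocks, remainder 11072.
Within the partial block the first minute is 1800 frames and each further minute 1798, so 6 further minute boundaries passed. Total skipped labels = 18 × 139 + 2 × 6 = 2514.
Non-drop label index = 2510570 + 2514 = 2513084; at 30 labels/s that is 23:16:09:14, i.e. DF 23:16:09;14.

23:16:09;14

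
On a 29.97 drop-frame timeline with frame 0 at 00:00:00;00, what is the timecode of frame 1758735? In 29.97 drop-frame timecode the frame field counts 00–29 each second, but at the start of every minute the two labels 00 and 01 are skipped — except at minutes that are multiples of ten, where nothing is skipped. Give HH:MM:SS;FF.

16:18:03;07

Ten DF minutes hold 17982 frames, so frame 1758735 lies in block 97 (frames 1744254–1762235) with 14481 frames into that block.
The block's first minute is 1800 frames and the rest 1798 each; 14481 frames reaches minute 8, so 97 × 18 + 8 × 2 = 1762 labels have been skipped so far.
Adding those back, label number 1758735 + 1762 = 1760497 at 30 labels/s is 58683 s + 7 f = 16 h 18 min 3 s frame 7, i.e. 16:18:03;07.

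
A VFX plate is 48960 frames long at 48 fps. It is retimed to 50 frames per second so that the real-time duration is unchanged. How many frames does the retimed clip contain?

51000 frames

Target frames = source frames × (target rate / source rate) = 48960 × (50)/(48) = 48960 × 25/24 = 51000.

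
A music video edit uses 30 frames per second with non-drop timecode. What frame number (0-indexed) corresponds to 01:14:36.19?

Total seconds to the label: (1 × 3600 + 14 × 60 + 36) = 4476.
Frame index = 4476 × 30 + 19 = 134299.

frame 134299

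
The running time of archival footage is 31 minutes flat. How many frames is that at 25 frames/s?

46500 frames

31 min = 1860 s.
Frames = 1860 × 25 = 46500.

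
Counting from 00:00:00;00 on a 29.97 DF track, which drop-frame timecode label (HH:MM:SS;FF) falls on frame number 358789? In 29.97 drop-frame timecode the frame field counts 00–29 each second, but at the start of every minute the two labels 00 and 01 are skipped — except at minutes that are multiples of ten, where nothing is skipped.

03:19:31;19

Each 10-minute DF block holds 10 × 60 × 30 − 9 × 2 = 17982 frames. 358789 ÷ 17982 → 19 full blocks, remainder 17131.
Within the partial block the first minute is 1800 frames and each further minute 1798, so 9 further minute boundaries passed. Total skipped labels = 18 × 19 + 2 × 9 = 360.
Non-drop label index = 358789 + 360 = 359149; at 30 labels/s that is 03:19:31:19, i.e. DF 03:19:31;19.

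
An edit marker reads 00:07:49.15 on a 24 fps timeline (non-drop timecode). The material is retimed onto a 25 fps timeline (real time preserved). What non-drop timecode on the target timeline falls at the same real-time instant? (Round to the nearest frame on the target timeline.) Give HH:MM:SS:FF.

00:07:49:16

Source frame index: (0×3600 + 7×60 + 49) × 24 + 15 = 11271.
Real time: 11271 / (24) = 3757/8 s.
Target frame: (3757/8) × (25) = 93925/8 ≈ 11740.625 → 11741.
At 25 labels/s: frame 11741 → 00:07:49:16.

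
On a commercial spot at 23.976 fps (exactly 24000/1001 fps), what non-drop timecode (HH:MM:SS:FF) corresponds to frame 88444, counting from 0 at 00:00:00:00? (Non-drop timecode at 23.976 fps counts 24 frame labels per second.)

88444 ÷ 24 = 3685 full seconds, remainder 4 frames.
3685 s = 1 h 1 min 25 s.
Timecode: 01:01:25:04.

01:01:25:04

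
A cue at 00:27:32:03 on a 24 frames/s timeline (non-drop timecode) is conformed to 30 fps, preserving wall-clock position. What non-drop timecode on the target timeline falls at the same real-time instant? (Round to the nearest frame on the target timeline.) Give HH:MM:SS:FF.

Source frame index: (0×3600 + 27×60 + 32) × 24 + 3 = 39651.
Real time: 39651 / (24) = 13217/8 s.
Target frame: (13217/8) × (30) = 198255/4 ≈ 49563.750 → 49564.
At 30 labels/s: frame 49564 → 00:27:32:04.

00:27:32:04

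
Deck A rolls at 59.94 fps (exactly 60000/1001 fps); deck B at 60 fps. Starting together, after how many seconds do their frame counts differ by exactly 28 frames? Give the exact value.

7007/15 seconds

The gap grows by |60 − 60000/1001| = 60/1001 frames per second.
Time for a 28-frame gap: 28 ÷ (60/1001) = 7007/15 s.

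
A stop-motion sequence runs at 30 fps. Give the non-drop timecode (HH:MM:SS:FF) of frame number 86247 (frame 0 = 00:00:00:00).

86247 ÷ 30 = 2874 full seconds, remainder 27 frames.
2874 s = 0 h 47 min 54 s.
Timecode: 00:47:54:27.

00:47:54:27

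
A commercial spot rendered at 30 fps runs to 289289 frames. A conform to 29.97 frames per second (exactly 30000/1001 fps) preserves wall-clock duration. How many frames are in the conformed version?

289000 frames

Target frames = source frames × (target rate / source rate) = 289289 × (30000/1001)/(30) = 289289 × 1000/1001 = 289000.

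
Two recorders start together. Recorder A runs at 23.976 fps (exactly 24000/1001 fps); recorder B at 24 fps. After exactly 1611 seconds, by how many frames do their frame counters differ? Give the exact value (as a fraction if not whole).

A emits 24000/1001 × 1611 = 38664000/1001 frames; B emits 24 × 1611 = 38664.
Difference = 38664/1001 frames (≈ 38.6254); B is ahead of A.

38664/1001 frames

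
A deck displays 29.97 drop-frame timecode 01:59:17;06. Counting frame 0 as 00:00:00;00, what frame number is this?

As if non-drop at 30 labels/s: (1 × 3600 + 59 × 60 + 17) × 30 + 6 = 214716.
Minute boundaries passed: 119; those not divisible by 10: 119 − 11 = 108; dropped labels = 2 × 108 = 216.
Actual frame index = 214716 − 216 = 214500.

214500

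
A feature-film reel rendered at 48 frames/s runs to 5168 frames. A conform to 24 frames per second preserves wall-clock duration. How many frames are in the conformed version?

2584 frames

Target frames = source frames × (target rate / source rate) = 5168 × (24)/(48) = 5168 × 1/2 = 2584.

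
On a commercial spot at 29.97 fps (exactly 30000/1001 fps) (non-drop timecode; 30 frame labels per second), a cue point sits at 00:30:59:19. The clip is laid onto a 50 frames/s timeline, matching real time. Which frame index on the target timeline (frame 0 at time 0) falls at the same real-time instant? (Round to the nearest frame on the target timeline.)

Source frame index: (0×3600 + 30×60 + 59) × 30 + 19 = 55789.
Real time: 55789 / (30000/1001) = 55844789/30000 s.
Target frame: (55844789/30000) × (50) = 55844789/600 ≈ 93074.648 → 93075.

frame 93075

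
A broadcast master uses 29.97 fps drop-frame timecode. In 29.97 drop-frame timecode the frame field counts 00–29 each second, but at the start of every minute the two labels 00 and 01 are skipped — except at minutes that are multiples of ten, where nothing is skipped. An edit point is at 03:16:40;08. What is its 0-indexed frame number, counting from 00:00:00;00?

Complete 10-minute blocks: 19, each 17982 frames → 341658.
Remaining 6 whole minutes in the current block: 1800 + 5 × 1798 = 10790 frames.
Within the current minute: 40 × 30 + 8 − 2 = 1206 (labels ;00/;01 skipped at this minute). Total = 341658 + 10790 + 1206 = 353654.

353654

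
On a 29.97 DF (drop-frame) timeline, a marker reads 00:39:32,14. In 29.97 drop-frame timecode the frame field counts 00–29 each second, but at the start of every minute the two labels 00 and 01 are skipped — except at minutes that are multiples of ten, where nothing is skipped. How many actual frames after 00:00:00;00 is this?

Complete 10-minute blocks: 3, each 17982 frames → 53946.
Remaining 9 whole minutes in the current block: 1800 + 8 × 1798 = 16184 frames.
Within the current minute: 32 × 30 + 14 − 2 = 972 (labels ;00/;01 skipped at this minute). Total = 53946 + 16184 + 972 = 71102.

71102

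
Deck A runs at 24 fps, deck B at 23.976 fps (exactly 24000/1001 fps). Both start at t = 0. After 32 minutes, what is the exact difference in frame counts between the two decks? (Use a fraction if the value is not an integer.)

32 min = 1920 s.
A emits 24 × 1920 = 46080 frames; B emits 24000/1001 × 1920 = 46080000/1001.
Difference = 46080/1001 frames (≈ 46.0340); B is behind A.

46080/1001 frames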